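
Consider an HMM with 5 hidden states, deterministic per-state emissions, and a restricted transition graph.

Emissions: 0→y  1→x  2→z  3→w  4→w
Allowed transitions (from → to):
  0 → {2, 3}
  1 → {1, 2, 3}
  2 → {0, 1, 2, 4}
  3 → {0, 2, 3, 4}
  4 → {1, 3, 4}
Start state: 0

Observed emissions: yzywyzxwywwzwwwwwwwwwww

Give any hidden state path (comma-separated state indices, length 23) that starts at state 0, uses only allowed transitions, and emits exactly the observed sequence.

0,2,0,3,0,2,1,3,0,3,3,2,4,3,4,3,4,4,4,3,3,4,3

  0: obs=y cand={0} pick 0 [start]
  1: obs=z cand={2} pick 2 [0->2 ok]
  2: obs=y cand={0} pick 0 [2->0 ok]
  3: obs=w cand={3,4} pick 3 [0->3 ok]
  4: obs=y cand={0} pick 0 [3->0 ok]
  5: obs=z cand={2} pick 2 [0->2 ok]
  6: obs=x cand={1} pick 1 [2->1 ok]
  7: obs=w cand={3,4} pick 3 [1->3 ok]
  8: obs=y cand={0} pick 0 [3->0 ok]
  9: obs=w cand={3,4} pick 3 [0->3 ok]
  10: obs=w cand={3,4} pick 3 [3->3 ok]
  11: obs=z cand={2} pick 2 [3->2 ok]
  12: obs=w cand={3,4} pick 4 [2->4 ok]
  13: obs=w cand={3,4} pick 3 [4->3 ok]
  14: obs=w cand={3,4} pick 4 [3->4 ok]
  15: obs=w cand={3,4} pick 3 [4->3 ok]
  16: obs=w cand={3,4} pick 4 [3->4 ok]
  17: obs=w cand={3,4} pick 4 [4->4 ok]
  18: obs=w cand={3,4} pick 4 [4->4 ok]
  19: obs=w cand={3,4} pick 3 [4->3 ok]
  20: obs=w cand={3,4} pick 3 [3->3 ok]
  21: obs=w cand={3,4} pick 4 [3->4 ok]
  22: obs=w cand={3,4} pick 3 [4->3 ok]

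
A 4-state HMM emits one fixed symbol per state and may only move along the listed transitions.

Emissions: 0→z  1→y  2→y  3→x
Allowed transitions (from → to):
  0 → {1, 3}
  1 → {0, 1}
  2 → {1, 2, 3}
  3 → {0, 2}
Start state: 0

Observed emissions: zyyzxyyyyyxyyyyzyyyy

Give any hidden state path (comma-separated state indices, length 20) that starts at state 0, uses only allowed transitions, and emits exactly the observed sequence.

  [0] z  {0}  => 0  start
  [1] y  {1,2}  => 1  0->1 ok
  [2] y  {1,2}  => 1  1->1 ok
  [3] z  {0}  => 0  1->0 ok
  [4] x  {3}  => 3  0->3 ok
  [5] y  {1,2}  => 2  3->2 ok
  [6] y  {1,2}  => 2  2->2 ok
  [7] y  {1,2}  => 2  2->2 ok
  [8] y  {1,2}  => 2  2->2 ok
  [9] y  {1,2}  => 2  2->2 ok
  [10] x  {3}  => 3  2->3 ok
  [11] y  {1,2}  => 2  3->2 ok
  [12] y  {1,2}  => 2  2->2 ok
  [13] y  {1,2}  => 1  2->1 ok
  [14] y  {1,2}  => 1  1->1 ok
  [15] z  {0}  => 0  1->0 ok
  [16] y  {1,2}  => 1  0->1 ok
  [17] y  {1,2}  => 1  1->1 ok
  [18] y  {1,2}  => 1  1->1 ok
  [19] y  {1,2}  => 1  1->1 ok

0,1,1,0,3,2,2,2,2,2,3,2,2,1,1,0,1,1,1,1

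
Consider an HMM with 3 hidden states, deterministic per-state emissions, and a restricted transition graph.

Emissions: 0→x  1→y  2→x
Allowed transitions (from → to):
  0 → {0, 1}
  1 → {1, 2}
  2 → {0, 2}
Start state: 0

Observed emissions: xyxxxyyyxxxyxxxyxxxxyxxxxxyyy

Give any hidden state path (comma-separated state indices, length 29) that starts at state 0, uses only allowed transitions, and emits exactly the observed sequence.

  pos 0: x in {0,2}, choose 0; start
  pos 1: y in {1}, choose 1; 0->1 ok
  pos 2: x in {0,2}, choose 2; 1->2 ok
  pos 3: x in {0,2}, choose 0; 2->0 ok
  pos 4: x in {0,2}, choose 0; 0->0 ok
  pos 5: y in {1}, choose 1; 0->1 ok
  pos 6: y in {1}, choose 1; 1->1 ok
  pos 7: y in {1}, choose 1; 1->1 ok
  pos 8: x in {0,2}, choose 2; 1->2 ok
  pos 9: x in {0,2}, choose 2; 2->2 ok
  pos 10: x in {0,2}, choose 0; 2->0 ok
  pos 11: y in {1}, choose 1; 0->1 ok
  pos 12: x in {0,2}, choose 2; 1->2 ok
  pos 13: x in {0,2}, choose 2; 2->2 ok
  pos 14: x in {0,2}, choose 0; 2->0 ok
  pos 15: y in {1}, choose 1; 0->1 ok
  pos 16: x in {0,2}, choose 2; 1->2 ok
  pos 17: x in {0,2}, choose 0; 2->0 ok
  pos 18: x in {0,2}, choose 0; 0->0 ok
  pos 19: x in {0,2}, choose 0; 0->0 ok
  pos 20: y in {1}, choose 1; 0->1 ok
  pos 21: x in {0,2}, choose 2; 1->2 ok
  pos 22: x in {0,2}, choose 2; 2->2 ok
  pos 23: x in {0,2}, choose 2; 2->2 ok
  pos 24: x in {0,2}, choose 2; 2->2 ok
  pos 25: x in {0,2}, choose 0; 2->0 ok
  pos 26: y in {1}, choose 1; 0->1 ok
  pos 27: y in {1}, choose 1; 1->1 ok
  pos 28: y in {1}, choose 1; 1->1 ok

0,1,2,0,0,1,1,1,2,2,0,1,2,2,0,1,2,0,0,0,1,2,2,2,2,0,1,1,1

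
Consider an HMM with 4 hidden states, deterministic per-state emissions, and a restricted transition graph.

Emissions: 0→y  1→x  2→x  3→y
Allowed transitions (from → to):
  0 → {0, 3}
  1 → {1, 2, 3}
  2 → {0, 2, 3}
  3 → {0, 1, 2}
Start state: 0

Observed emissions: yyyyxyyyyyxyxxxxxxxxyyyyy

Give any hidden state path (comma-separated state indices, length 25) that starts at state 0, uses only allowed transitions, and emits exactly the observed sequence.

0,0,0,3,1,3,0,0,0,3,2,3,2,2,2,2,2,2,2,2,3,0,0,0,0

  pos 0: y in {0,3}, choose 0; start
  pos 1: y in {0,3}, choose 0; 0->0 ok
  pos 2: y in {0,3}, choose 0; 0->0 ok
  pos 3: y in {0,3}, choose 3; 0->3 ok
  pos 4: x in {1,2}, choose 1; 3->1 ok
  pos 5: y in {0,3}, choose 3; 1->3 ok
  pos 6: y in {0,3}, choose 0; 3->0 ok
  pos 7: y in {0,3}, choose 0; 0->0 ok
  pos 8: y in {0,3}, choose 0; 0->0 ok
  pos 9: y in {0,3}, choose 3; 0->3 ok
  pos 10: x in {1,2}, choose 2; 3->2 ok
  pos 11: y in {0,3}, choose 3; 2->3 ok
  pos 12: x in {1,2}, choose 2; 3->2 ok
  pos 13: x in {1,2}, choose 2; 2->2 ok
  pos 14: x in {1,2}, choose 2; 2->2 ok
  pos 15: x in {1,2}, choose 2; 2->2 ok
  pos 16: x in {1,2}, choose 2; 2->2 ok
  pos 17: x in {1,2}, choose 2; 2->2 ok
  pos 18: x in {1,2}, choose 2; 2->2 ok
  pos 19: x in {1,2}, choose 2; 2->2 ok
  pos 20: y in {0,3}, choose 3; 2->3 ok
  pos 21: y in {0,3}, choose 0; 3->0 ok
  pos 22: y in {0,3}, choose 0; 0->0 ok
  pos 23: y in {0,3}, choose 0; 0->0 ok
  pos 24: y in {0,3}, choose 0; 0->0 ok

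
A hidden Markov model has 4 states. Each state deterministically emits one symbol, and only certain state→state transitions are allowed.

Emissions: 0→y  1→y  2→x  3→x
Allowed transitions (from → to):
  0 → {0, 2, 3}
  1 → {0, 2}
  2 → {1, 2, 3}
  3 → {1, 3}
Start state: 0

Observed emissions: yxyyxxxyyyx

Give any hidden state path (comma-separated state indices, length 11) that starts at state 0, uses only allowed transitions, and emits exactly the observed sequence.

0,3,1,0,3,3,3,1,0,0,3

  [0] y  {0,1}  => 0  start
  [1] x  {2,3}  => 3  0->3 ok
  [2] y  {0,1}  => 1  3->1 ok
  [3] y  {0,1}  => 0  1->0 ok
  [4] x  {2,3}  => 3  0->3 ok
  [5] x  {2,3}  => 3  3->3 ok
  [6] x  {2,3}  => 3  3->3 ok
  [7] y  {0,1}  => 1  3->1 ok
  [8] y  {0,1}  => 0  1->0 ok
  [9] y  {0,1}  => 0  0->0 ok
  [10] x  {2,3}  => 3  0->3 ok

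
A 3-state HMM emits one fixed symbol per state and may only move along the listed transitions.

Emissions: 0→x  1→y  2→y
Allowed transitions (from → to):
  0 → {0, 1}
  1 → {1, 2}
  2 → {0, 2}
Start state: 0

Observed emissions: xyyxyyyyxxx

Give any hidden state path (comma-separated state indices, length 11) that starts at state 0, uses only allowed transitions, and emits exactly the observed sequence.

  [0] x  {0}  => 0  start
  [1] y  {1,2}  => 1  0->1 ok
  [2] y  {1,2}  => 2  1->2 ok
  [3] x  {0}  => 0  2->0 ok
  [4] y  {1,2}  => 1  0->1 ok
  [5] y  {1,2}  => 1  1->1 ok
  [6] y  {1,2}  => 1  1->1 ok
  [7] y  {1,2}  => 2  1->2 ok
  [8] x  {0}  => 0  2->0 ok
  [9] x  {0}  => 0  0->0 ok
  [10] x  {0}  => 0  0->0 ok

0,1,2,0,1,1,1,2,0,0,0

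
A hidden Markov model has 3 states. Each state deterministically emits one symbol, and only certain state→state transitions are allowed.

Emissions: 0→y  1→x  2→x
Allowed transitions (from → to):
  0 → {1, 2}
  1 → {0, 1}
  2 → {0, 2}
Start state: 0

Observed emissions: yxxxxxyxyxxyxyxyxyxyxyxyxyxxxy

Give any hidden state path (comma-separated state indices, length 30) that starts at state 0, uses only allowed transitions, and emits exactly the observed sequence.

  t0 'y' -> {0}, take 0 (start)
  t1 'x' -> {1,2}, take 1 (0->1 ok)
  t2 'x' -> {1,2}, take 1 (1->1 ok)
  t3 'x' -> {1,2}, take 1 (1->1 ok)
  t4 'x' -> {1,2}, take 1 (1->1 ok)
  t5 'x' -> {1,2}, take 1 (1->1 ok)
  t6 'y' -> {0}, take 0 (1->0 ok)
  t7 'x' -> {1,2}, take 1 (0->1 ok)
  t8 'y' -> {0}, take 0 (1->0 ok)
  t9 'x' -> {1,2}, take 2 (0->2 ok)
  t10 'x' -> {1,2}, take 2 (2->2 ok)
  t11 'y' -> {0}, take 0 (2->0 ok)
  t12 'x' -> {1,2}, take 2 (0->2 ok)
  t13 'y' -> {0}, take 0 (2->0 ok)
  t14 'x' -> {1,2}, take 2 (0->2 ok)
  t15 'y' -> {0}, take 0 (2->0 ok)
  t16 'x' -> {1,2}, take 1 (0->1 ok)
  t17 'y' -> {0}, take 0 (1->0 ok)
  t18 'x' -> {1,2}, take 1 (0->1 ok)
  t19 'y' -> {0}, take 0 (1->0 ok)
  t20 'x' -> {1,2}, take 2 (0->2 ok)
  t21 'y' -> {0}, take 0 (2->0 ok)
  t22 'x' -> {1,2}, take 1 (0->1 ok)
  t23 'y' -> {0}, take 0 (1->0 ok)
  t24 'x' -> {1,2}, take 2 (0->2 ok)
  t25 'y' -> {0}, take 0 (2->0 ok)
  t26 'x' -> {1,2}, take 1 (0->1 ok)
  t27 'x' -> {1,2}, take 1 (1->1 ok)
  t28 'x' -> {1,2}, take 1 (1->1 ok)
  t29 'y' -> {0}, take 0 (1->0 ok)

0,1,1,1,1,1,0,1,0,2,2,0,2,0,2,0,1,0,1,0,2,0,1,0,2,0,1,1,1,0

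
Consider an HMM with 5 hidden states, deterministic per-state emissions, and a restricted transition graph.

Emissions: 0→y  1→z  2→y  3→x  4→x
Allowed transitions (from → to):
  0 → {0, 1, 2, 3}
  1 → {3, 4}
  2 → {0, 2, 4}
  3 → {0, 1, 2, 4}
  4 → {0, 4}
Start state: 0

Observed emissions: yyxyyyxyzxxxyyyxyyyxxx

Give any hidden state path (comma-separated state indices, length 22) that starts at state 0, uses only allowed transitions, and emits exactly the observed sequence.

0,2,4,0,2,2,4,0,1,4,4,4,0,2,0,3,0,0,2,4,4,4

  0: obs=y cand={0,2} pick 0 [start]
  1: obs=y cand={0,2} pick 2 [0->2 ok]
  2: obs=x cand={3,4} pick 4 [2->4 ok]
  3: obs=y cand={0,2} pick 0 [4->0 ok]
  4: obs=y cand={0,2} pick 2 [0->2 ok]
  5: obs=y cand={0,2} pick 2 [2->2 ok]
  6: obs=x cand={3,4} pick 4 [2->4 ok]
  7: obs=y cand={0,2} pick 0 [4->0 ok]
  8: obs=z cand={1} pick 1 [0->1 ok]
  9: obs=x cand={3,4} pick 4 [1->4 ok]
  10: obs=x cand={3,4} pick 4 [4->4 ok]
  11: obs=x cand={3,4} pick 4 [4->4 ok]
  12: obs=y cand={0,2} pick 0 [4->0 ok]
  13: obs=y cand={0,2} pick 2 [0->2 ok]
  14: obs=y cand={0,2} pick 0 [2->0 ok]
  15: obs=x cand={3,4} pick 3 [0->3 ok]
  16: obs=y cand={0,2} pick 0 [3->0 ok]
  17: obs=y cand={0,2} pick 0 [0->0 ok]
  18: obs=y cand={0,2} pick 2 [0->2 ok]
  19: obs=x cand={3,4} pick 4 [2->4 ok]
  20: obs=x cand={3,4} pick 4 [4->4 ok]
  21: obs=x cand={3,4} pick 4 [4->4 ok]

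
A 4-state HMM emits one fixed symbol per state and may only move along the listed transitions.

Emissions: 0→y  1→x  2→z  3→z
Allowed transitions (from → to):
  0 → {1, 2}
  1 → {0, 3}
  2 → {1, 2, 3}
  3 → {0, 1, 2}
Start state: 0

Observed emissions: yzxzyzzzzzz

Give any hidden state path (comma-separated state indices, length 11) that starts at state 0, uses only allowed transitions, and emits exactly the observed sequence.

0,2,1,3,0,2,2,2,3,2,3

  0: obs=y cand={0} pick 0 [start]
  1: obs=z cand={2,3} pick 2 [0->2 ok]
  2: obs=x cand={1} pick 1 [2->1 ok]
  3: obs=z cand={2,3} pick 3 [1->3 ok]
  4: obs=y cand={0} pick 0 [3->0 ok]
  5: obs=z cand={2,3} pick 2 [0->2 ok]
  6: obs=z cand={2,3} pick 2 [2->2 ok]
  7: obs=z cand={2,3} pick 2 [2->2 ok]
  8: obs=z cand={2,3} pick 3 [2->3 ok]
  9: obs=z cand={2,3} pick 2 [3->2 ok]
  10: obs=z cand={2,3} pick 3 [2->3 ok]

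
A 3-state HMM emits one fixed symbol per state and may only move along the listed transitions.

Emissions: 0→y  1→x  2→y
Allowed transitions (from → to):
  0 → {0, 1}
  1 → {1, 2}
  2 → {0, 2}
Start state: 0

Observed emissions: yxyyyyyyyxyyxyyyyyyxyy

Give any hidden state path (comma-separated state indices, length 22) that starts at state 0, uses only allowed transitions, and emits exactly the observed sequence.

0,1,2,2,2,2,2,2,0,1,2,0,1,2,2,2,0,0,0,1,2,0

  pos 0: y in {0,2}, choose 0; start
  pos 1: x in {1}, choose 1; 0->1 ok
  pos 2: y in {0,2}, choose 2; 1->2 ok
  pos 3: y in {0,2}, choose 2; 2->2 ok
  pos 4: y in {0,2}, choose 2; 2->2 ok
  pos 5: y in {0,2}, choose 2; 2->2 ok
  pos 6: y in {0,2}, choose 2; 2->2 ok
  pos 7: y in {0,2}, choose 2; 2->2 ok
  pos 8: y in {0,2}, choose 0; 2->0 ok
  pos 9: x in {1}, choose 1; 0->1 ok
  pos 10: y in {0,2}, choose 2; 1->2 ok
  pos 11: y in {0,2}, choose 0; 2->0 ok
  pos 12: x in {1}, choose 1; 0->1 ok
  pos 13: y in {0,2}, choose 2; 1->2 ok
  pos 14: y in {0,2}, choose 2; 2->2 ok
  pos 15: y in {0,2}, choose 2; 2->2 ok
  pos 16: y in {0,2}, choose 0; 2->0 ok
  pos 17: y in {0,2}, choose 0; 0->0 ok
  pos 18: y in {0,2}, choose 0; 0->0 ok
  pos 19: x in {1}, choose 1; 0->1 ok
  pos 20: y in {0,2}, choose 2; 1->2 ok
  pos 21: y in {0,2}, choose 0; 2->0 ok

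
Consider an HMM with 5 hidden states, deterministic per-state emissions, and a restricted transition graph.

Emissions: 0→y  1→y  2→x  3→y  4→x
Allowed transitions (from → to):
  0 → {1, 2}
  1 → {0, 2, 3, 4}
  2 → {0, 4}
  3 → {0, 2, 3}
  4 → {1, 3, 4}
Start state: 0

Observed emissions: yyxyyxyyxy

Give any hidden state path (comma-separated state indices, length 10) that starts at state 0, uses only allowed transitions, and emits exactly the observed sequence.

0,1,4,3,3,2,0,1,4,3

  pos 0: y in {0,1,3}, choose 0; start
  pos 1: y in {0,1,3}, choose 1; 0->1 ok
  pos 2: x in {2,4}, choose 4; 1->4 ok
  pos 3: y in {0,1,3}, choose 3; 4->3 ok
  pos 4: y in {0,1,3}, choose 3; 3->3 ok
  pos 5: x in {2,4}, choose 2; 3->2 ok
  pos 6: y in {0,1,3}, choose 0; 2->0 ok
  pos 7: y in {0,1,3}, choose 1; 0->1 ok
  pos 8: x in {2,4}, choose 4; 1->4 ok
  pos 9: y in {0,1,3}, choose 3; 4->3 ok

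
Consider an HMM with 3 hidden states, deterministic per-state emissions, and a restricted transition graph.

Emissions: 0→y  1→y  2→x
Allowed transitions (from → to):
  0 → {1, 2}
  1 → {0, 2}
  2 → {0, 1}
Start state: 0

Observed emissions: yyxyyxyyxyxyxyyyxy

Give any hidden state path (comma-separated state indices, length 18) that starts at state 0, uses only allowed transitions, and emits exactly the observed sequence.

  pos 0: y in {0,1}, choose 0; start
  pos 1: y in {0,1}, choose 1; 0->1 ok
  pos 2: x in {2}, choose 2; 1->2 ok
  pos 3: y in {0,1}, choose 1; 2->1 ok
  pos 4: y in {0,1}, choose 0; 1->0 ok
  pos 5: x in {2}, choose 2; 0->2 ok
  pos 6: y in {0,1}, choose 1; 2->1 ok
  pos 7: y in {0,1}, choose 0; 1->0 ok
  pos 8: x in {2}, choose 2; 0->2 ok
  pos 9: y in {0,1}, choose 1; 2->1 ok
  pos 10: x in {2}, choose 2; 1->2 ok
  pos 11: y in {0,1}, choose 0; 2->0 ok
  pos 12: x in {2}, choose 2; 0->2 ok
  pos 13: y in {0,1}, choose 0; 2->0 ok
  pos 14: y in {0,1}, choose 1; 0->1 ok
  pos 15: y in {0,1}, choose 0; 1->0 ok
  pos 16: x in {2}, choose 2; 0->2 ok
  pos 17: y in {0,1}, choose 0; 2->0 ok

0,1,2,1,0,2,1,0,2,1,2,0,2,0,1,0,2,0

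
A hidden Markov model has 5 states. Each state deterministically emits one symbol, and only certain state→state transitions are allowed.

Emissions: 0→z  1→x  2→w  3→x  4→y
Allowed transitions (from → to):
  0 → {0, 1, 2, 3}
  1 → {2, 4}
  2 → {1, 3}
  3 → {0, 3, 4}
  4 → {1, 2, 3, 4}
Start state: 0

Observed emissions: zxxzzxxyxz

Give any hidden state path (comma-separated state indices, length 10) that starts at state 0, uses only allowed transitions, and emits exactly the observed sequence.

0,3,3,0,0,3,3,4,3,0

  [0] z  {0}  => 0  start
  [1] x  {1,3}  => 3  0->3 ok
  [2] x  {1,3}  => 3  3->3 ok
  [3] z  {0}  => 0  3->0 ok
  [4] z  {0}  => 0  0->0 ok
  [5] x  {1,3}  => 3  0->3 ok
  [6] x  {1,3}  => 3  3->3 ok
  [7] y  {4}  => 4  3->4 ok
  [8] x  {1,3}  => 3  4->3 ok
  [9] z  {0}  => 0  3->0 ok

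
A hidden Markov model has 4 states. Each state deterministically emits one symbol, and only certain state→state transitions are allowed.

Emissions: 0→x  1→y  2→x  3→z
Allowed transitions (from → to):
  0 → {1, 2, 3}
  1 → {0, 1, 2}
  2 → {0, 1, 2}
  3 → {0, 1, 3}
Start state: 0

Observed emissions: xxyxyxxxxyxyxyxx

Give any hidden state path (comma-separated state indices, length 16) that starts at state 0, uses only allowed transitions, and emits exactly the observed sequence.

0,2,1,0,1,0,2,2,2,1,0,1,2,1,2,2

  [0] x  {0,2}  => 0  start
  [1] x  {0,2}  => 2  0->2 ok
  [2] y  {1}  => 1  2->1 ok
  [3] x  {0,2}  => 0  1->0 ok
  [4] y  {1}  => 1  0->1 ok
  [5] x  {0,2}  => 0  1->0 ok
  [6] x  {0,2}  => 2  0->2 ok
  [7] x  {0,2}  => 2  2->2 ok
  [8] x  {0,2}  => 2  2->2 ok
  [9] y  {1}  => 1  2->1 ok
  [10] x  {0,2}  => 0  1->0 ok
  [11] y  {1}  => 1  0->1 ok
  [12] x  {0,2}  => 2  1->2 ok
  [13] y  {1}  => 1  2->1 ok
  [14] x  {0,2}  => 2  1->2 ok
  [15] x  {0,2}  => 2  2->2 ok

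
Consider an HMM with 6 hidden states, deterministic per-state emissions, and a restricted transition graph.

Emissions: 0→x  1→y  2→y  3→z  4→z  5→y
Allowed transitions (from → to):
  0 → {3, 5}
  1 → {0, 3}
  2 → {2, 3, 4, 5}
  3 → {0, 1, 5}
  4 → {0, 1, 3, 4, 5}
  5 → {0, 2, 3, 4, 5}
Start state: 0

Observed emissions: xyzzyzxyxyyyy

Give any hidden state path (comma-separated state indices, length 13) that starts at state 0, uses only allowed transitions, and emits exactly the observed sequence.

0,5,4,3,1,3,0,5,0,5,2,2,5

  t0 'x' -> {0}, take 0 (start)
  t1 'y' -> {1,2,5}, take 5 (0->5 ok)
  t2 'z' -> {3,4}, take 4 (5->4 ok)
  t3 'z' -> {3,4}, take 3 (4->3 ok)
  t4 'y' -> {1,2,5}, take 1 (3->1 ok)
  t5 'z' -> {3,4}, take 3 (1->3 ok)
  t6 'x' -> {0}, take 0 (3->0 ok)
  t7 'y' -> {1,2,5}, take 5 (0->5 ok)
  t8 'x' -> {0}, take 0 (5->0 ok)
  t9 'y' -> {1,2,5}, take 5 (0->5 ok)
  t10 'y' -> {1,2,5}, take 2 (5->2 ok)
  t11 'y' -> {1,2,5}, take 2 (2->2 ok)
  t12 'y' -> {1,2,5}, take 5 (2->5 ok)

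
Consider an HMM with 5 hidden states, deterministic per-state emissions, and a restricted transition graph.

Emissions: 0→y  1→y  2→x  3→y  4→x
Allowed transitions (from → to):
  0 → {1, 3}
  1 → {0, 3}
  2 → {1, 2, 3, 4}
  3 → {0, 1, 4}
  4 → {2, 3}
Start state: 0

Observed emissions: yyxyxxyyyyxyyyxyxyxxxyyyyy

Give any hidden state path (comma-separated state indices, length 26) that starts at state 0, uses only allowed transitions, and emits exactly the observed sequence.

  t0 'y' -> {0,1,3}, take 0 (start)
  t1 'y' -> {0,1,3}, take 3 (0->3 ok)
  t2 'x' -> {2,4}, take 4 (3->4 ok)
  t3 'y' -> {0,1,3}, take 3 (4->3 ok)
  t4 'x' -> {2,4}, take 4 (3->4 ok)
  t5 'x' -> {2,4}, take 2 (4->2 ok)
  t6 'y' -> {0,1,3}, take 1 (2->1 ok)
  t7 'y' -> {0,1,3}, take 3 (1->3 ok)
  t8 'y' -> {0,1,3}, take 0 (3->0 ok)
  t9 'y' -> {0,1,3}, take 3 (0->3 ok)
  t10 'x' -> {2,4}, take 4 (3->4 ok)
  t11 'y' -> {0,1,3}, take 3 (4->3 ok)
  t12 'y' -> {0,1,3}, take 1 (3->1 ok)
  t13 'y' -> {0,1,3}, take 3 (1->3 ok)
  t14 'x' -> {2,4}, take 4 (3->4 ok)
  t15 'y' -> {0,1,3}, take 3 (4->3 ok)
  t16 'x' -> {2,4}, take 4 (3->4 ok)
  t17 'y' -> {0,1,3}, take 3 (4->3 ok)
  t18 'x' -> {2,4}, take 4 (3->4 ok)
  t19 'x' -> {2,4}, take 2 (4->2 ok)
  t20 'x' -> {2,4}, take 2 (2->2 ok)
  t21 'y' -> {0,1,3}, take 3 (2->3 ok)
  t22 'y' -> {0,1,3}, take 0 (3->0 ok)
  t23 'y' -> {0,1,3}, take 3 (0->3 ok)
  t24 'y' -> {0,1,3}, take 1 (3->1 ok)
  t25 'y' -> {0,1,3}, take 3 (1->3 ok)

0,3,4,3,4,2,1,3,0,3,4,3,1,3,4,3,4,3,4,2,2,3,0,3,1,3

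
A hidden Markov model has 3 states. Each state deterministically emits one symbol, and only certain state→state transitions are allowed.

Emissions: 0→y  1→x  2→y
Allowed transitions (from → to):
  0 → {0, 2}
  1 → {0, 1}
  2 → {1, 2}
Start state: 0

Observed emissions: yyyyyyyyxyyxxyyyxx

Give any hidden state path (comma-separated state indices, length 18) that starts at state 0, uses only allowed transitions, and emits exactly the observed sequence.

  pos 0: y in {0,2}, choose 0; start
  pos 1: y in {0,2}, choose 0; 0->0 ok
  pos 2: y in {0,2}, choose 0; 0->0 ok
  pos 3: y in {0,2}, choose 0; 0->0 ok
  pos 4: y in {0,2}, choose 0; 0->0 ok
  pos 5: y in {0,2}, choose 0; 0->0 ok
  pos 6: y in {0,2}, choose 2; 0->2 ok
  pos 7: y in {0,2}, choose 2; 2->2 ok
  pos 8: x in {1}, choose 1; 2->1 ok
  pos 9: y in {0,2}, choose 0; 1->0 ok
  pos 10: y in {0,2}, choose 2; 0->2 ok
  pos 11: x in {1}, choose 1; 2->1 ok
  pos 12: x in {1}, choose 1; 1->1 ok
  pos 13: y in {0,2}, choose 0; 1->0 ok
  pos 14: y in {0,2}, choose 2; 0->2 ok
  pos 15: y in {0,2}, choose 2; 2->2 ok
  pos 16: x in {1}, choose 1; 2->1 ok
  pos 17: x in {1}, choose 1; 1->1 ok

0,0,0,0,0,0,2,2,1,0,2,1,1,0,2,2,1,1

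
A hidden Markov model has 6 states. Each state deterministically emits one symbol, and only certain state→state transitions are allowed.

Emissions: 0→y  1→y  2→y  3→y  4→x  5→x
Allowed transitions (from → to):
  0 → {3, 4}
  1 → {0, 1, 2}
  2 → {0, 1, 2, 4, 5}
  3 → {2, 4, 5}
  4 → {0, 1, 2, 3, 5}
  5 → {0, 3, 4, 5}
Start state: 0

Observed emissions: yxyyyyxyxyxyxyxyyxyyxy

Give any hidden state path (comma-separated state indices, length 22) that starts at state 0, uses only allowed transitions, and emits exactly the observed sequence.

0,4,1,0,3,2,5,0,4,3,4,3,5,0,4,3,2,4,0,3,4,3

  [0] y  {0,1,2,3}  => 0  start
  [1] x  {4,5}  => 4  0->4 ok
  [2] y  {0,1,2,3}  => 1  4->1 ok
  [3] y  {0,1,2,3}  => 0  1->0 ok
  [4] y  {0,1,2,3}  => 3  0->3 ok
  [5] y  {0,1,2,3}  => 2  3->2 ok
  [6] x  {4,5}  => 5  2->5 ok
  [7] y  {0,1,2,3}  => 0  5->0 ok
  [8] x  {4,5}  => 4  0->4 ok
  [9] y  {0,1,2,3}  => 3  4->3 ok
  [10] x  {4,5}  => 4  3->4 ok
  [11] y  {0,1,2,3}  => 3  4->3 ok
  [12] x  {4,5}  => 5  3->5 ok
  [13] y  {0,1,2,3}  => 0  5->0 ok
  [14] x  {4,5}  => 4  0->4 ok
  [15] y  {0,1,2,3}  => 3  4->3 ok
  [16] y  {0,1,2,3}  => 2  3->2 ok
  [17] x  {4,5}  => 4  2->4 ok
  [18] y  {0,1,2,3}  => 0  4->0 ok
  [19] y  {0,1,2,3}  => 3  0->3 ok
  [20] x  {4,5}  => 4  3->4 ok
  [21] y  {0,1,2,3}  => 3  4->3 ok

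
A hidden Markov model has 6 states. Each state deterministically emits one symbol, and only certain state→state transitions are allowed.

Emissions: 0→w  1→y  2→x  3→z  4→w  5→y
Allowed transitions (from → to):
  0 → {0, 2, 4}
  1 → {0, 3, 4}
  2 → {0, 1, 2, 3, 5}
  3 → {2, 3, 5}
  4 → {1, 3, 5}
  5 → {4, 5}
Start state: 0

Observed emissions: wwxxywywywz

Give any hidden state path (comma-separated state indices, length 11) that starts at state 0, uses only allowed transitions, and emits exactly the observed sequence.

  t0 'w' -> {0,4}, take 0 (start)
  t1 'w' -> {0,4}, take 0 (0->0 ok)
  t2 'x' -> {2}, take 2 (0->2 ok)
  t3 'x' -> {2}, take 2 (2->2 ok)
  t4 'y' -> {1,5}, take 5 (2->5 ok)
  t5 'w' -> {0,4}, take 4 (5->4 ok)
  t6 'y' -> {1,5}, take 5 (4->5 ok)
  t7 'w' -> {0,4}, take 4 (5->4 ok)
  t8 'y' -> {1,5}, take 5 (4->5 ok)
  t9 'w' -> {0,4}, take 4 (5->4 ok)
  t10 'z' -> {3}, take 3 (4->3 ok)

0,0,2,2,5,4,5,4,5,4,3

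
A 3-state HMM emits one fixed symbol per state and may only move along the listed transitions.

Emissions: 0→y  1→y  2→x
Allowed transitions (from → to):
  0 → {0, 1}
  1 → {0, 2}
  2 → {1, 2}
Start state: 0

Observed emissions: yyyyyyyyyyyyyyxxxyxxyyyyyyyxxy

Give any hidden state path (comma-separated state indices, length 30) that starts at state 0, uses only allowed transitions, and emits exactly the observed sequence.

  0: obs=y cand={0,1} pick 0 [start]
  1: obs=y cand={0,1} pick 1 [0->1 ok]
  2: obs=y cand={0,1} pick 0 [1->0 ok]
  3: obs=y cand={0,1} pick 0 [0->0 ok]
  4: obs=y cand={0,1} pick 0 [0->0 ok]
  5: obs=y cand={0,1} pick 0 [0->0 ok]
  6: obs=y cand={0,1} pick 0 [0->0 ok]
  7: obs=y cand={0,1} pick 0 [0->0 ok]
  8: obs=y cand={0,1} pick 0 [0->0 ok]
  9: obs=y cand={0,1} pick 1 [0->1 ok]
  10: obs=y cand={0,1} pick 0 [1->0 ok]
  11: obs=y cand={0,1} pick 1 [0->1 ok]
  12: obs=y cand={0,1} pick 0 [1->0 ok]
  13: obs=y cand={0,1} pick 1 [0->1 ok]
  14: obs=x cand={2} pick 2 [1->2 ok]
  15: obs=x cand={2} pick 2 [2->2 ok]
  16: obs=x cand={2} pick 2 [2->2 ok]
  17: obs=y cand={0,1} pick 1 [2->1 ok]
  18: obs=x cand={2} pick 2 [1->2 ok]
  19: obs=x cand={2} pick 2 [2->2 ok]
  20: obs=y cand={0,1} pick 1 [2->1 ok]
  21: obs=y cand={0,1} pick 0 [1->0 ok]
  22: obs=y cand={0,1} pick 0 [0->0 ok]
  23: obs=y cand={0,1} pick 1 [0->1 ok]
  24: obs=y cand={0,1} pick 0 [1->0 ok]
  25: obs=y cand={0,1} pick 0 [0->0 ok]
  26: obs=y cand={0,1} pick 1 [0->1 ok]
  27: obs=x cand={2} pick 2 [1->2 ok]
  28: obs=x cand={2} pick 2 [2->2 ok]
  29: obs=y cand={0,1} pick 1 [2->1 ok]

0,1,0,0,0,0,0,0,0,1,0,1,0,1,2,2,2,1,2,2,1,0,0,1,0,0,1,2,2,1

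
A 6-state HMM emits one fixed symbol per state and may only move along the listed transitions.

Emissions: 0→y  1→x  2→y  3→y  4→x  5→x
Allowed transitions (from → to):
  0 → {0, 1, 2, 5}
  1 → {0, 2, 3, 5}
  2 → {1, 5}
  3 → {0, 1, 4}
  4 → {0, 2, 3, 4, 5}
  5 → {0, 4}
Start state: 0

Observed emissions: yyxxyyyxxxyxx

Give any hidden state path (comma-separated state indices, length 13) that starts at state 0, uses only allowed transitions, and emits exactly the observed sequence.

  pos 0: y in {0,2,3}, choose 0; start
  pos 1: y in {0,2,3}, choose 2; 0->2 ok
  pos 2: x in {1,4,5}, choose 5; 2->5 ok
  pos 3: x in {1,4,5}, choose 4; 5->4 ok
  pos 4: y in {0,2,3}, choose 0; 4->0 ok
  pos 5: y in {0,2,3}, choose 0; 0->0 ok
  pos 6: y in {0,2,3}, choose 2; 0->2 ok
  pos 7: x in {1,4,5}, choose 1; 2->1 ok
  pos 8: x in {1,4,5}, choose 5; 1->5 ok
  pos 9: x in {1,4,5}, choose 4; 5->4 ok
  pos 10: y in {0,2,3}, choose 2; 4->2 ok
  pos 11: x in {1,4,5}, choose 1; 2->1 ok
  pos 12: x in {1,4,5}, choose 5; 1->5 ok

0,2,5,4,0,0,2,1,5,4,2,1,5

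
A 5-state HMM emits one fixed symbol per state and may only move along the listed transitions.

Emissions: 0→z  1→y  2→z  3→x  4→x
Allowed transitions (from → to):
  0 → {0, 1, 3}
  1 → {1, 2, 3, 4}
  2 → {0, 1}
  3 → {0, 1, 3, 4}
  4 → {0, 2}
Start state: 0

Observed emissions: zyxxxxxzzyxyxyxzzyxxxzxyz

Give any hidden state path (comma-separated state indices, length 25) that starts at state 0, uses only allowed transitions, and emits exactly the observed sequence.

  t0 'z' -> {0,2}, take 0 (start)
  t1 'y' -> {1}, take 1 (0->1 ok)
  t2 'x' -> {3,4}, take 3 (1->3 ok)
  t3 'x' -> {3,4}, take 3 (3->3 ok)
  t4 'x' -> {3,4}, take 3 (3->3 ok)
  t5 'x' -> {3,4}, take 3 (3->3 ok)
  t6 'x' -> {3,4}, take 4 (3->4 ok)
  t7 'z' -> {0,2}, take 2 (4->2 ok)
  t8 'z' -> {0,2}, take 0 (2->0 ok)
  t9 'y' -> {1}, take 1 (0->1 ok)
  t10 'x' -> {3,4}, take 3 (1->3 ok)
  t11 'y' -> {1}, take 1 (3->1 ok)
  t12 'x' -> {3,4}, take 3 (1->3 ok)
  t13 'y' -> {1}, take 1 (3->1 ok)
  t14 'x' -> {3,4}, take 4 (1->4 ok)
  t15 'z' -> {0,2}, take 0 (4->0 ok)
  t16 'z' -> {0,2}, take 0 (0->0 ok)
  t17 'y' -> {1}, take 1 (0->1 ok)
  t18 'x' -> {3,4}, take 3 (1->3 ok)
  t19 'x' -> {3,4}, take 3 (3->3 ok)
  t20 'x' -> {3,4}, take 3 (3->3 ok)
  t21 'z' -> {0,2}, take 0 (3->0 ok)
  t22 'x' -> {3,4}, take 3 (0->3 ok)
  t23 'y' -> {1}, take 1 (3->1 ok)
  t24 'z' -> {0,2}, take 2 (1->2 ok)

0,1,3,3,3,3,4,2,0,1,3,1,3,1,4,0,0,1,3,3,3,0,3,1,2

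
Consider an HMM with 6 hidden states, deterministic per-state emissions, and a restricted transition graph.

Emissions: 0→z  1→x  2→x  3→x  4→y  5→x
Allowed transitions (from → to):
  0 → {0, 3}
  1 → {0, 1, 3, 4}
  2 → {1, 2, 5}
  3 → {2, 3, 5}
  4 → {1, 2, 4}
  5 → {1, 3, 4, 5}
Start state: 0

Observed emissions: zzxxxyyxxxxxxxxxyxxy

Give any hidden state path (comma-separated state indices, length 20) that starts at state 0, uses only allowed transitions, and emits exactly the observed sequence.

0,0,3,2,5,4,4,1,1,1,3,3,2,5,3,5,4,1,1,4

  [0] z  {0}  => 0  start
  [1] z  {0}  => 0  0->0 ok
  [2] x  {1,2,3,5}  => 3  0->3 ok
  [3] x  {1,2,3,5}  => 2  3->2 ok
  [4] x  {1,2,3,5}  => 5  2->5 ok
  [5] y  {4}  => 4  5->4 ok
  [6] y  {4}  => 4  4->4 ok
  [7] x  {1,2,3,5}  => 1  4->1 ok
  [8] x  {1,2,3,5}  => 1  1->1 ok
  [9] x  {1,2,3,5}  => 1  1->1 ok
  [10] x  {1,2,3,5}  => 3  1->3 ok
  [11] x  {1,2,3,5}  => 3  3->3 ok
  [12] x  {1,2,3,5}  => 2  3->2 ok
  [13] x  {1,2,3,5}  => 5  2->5 ok
  [14] x  {1,2,3,5}  => 3  5->3 ok
  [15] x  {1,2,3,5}  => 5  3->5 ok
  [16] y  {4}  => 4  5->4 ok
  [17] x  {1,2,3,5}  => 1  4->1 ok
  [18] x  {1,2,3,5}  => 1  1->1 ok
  [19] y  {4}  => 4  1->4 ok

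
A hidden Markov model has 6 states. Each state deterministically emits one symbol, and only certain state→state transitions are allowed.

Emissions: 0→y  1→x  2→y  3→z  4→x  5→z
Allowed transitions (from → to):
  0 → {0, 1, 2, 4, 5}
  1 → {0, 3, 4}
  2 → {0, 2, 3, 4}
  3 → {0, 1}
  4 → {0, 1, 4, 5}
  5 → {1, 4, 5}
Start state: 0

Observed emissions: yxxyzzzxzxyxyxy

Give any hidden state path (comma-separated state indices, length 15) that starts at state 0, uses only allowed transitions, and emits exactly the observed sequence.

0,4,1,0,5,5,5,4,5,4,0,1,0,1,0

  t0 'y' -> {0,2}, take 0 (start)
  t1 'x' -> {1,4}, take 4 (0->4 ok)
  t2 'x' -> {1,4}, take 1 (4->1 ok)
  t3 'y' -> {0,2}, take 0 (1->0 ok)
  t4 'z' -> {3,5}, take 5 (0->5 ok)
  t5 'z' -> {3,5}, take 5 (5->5 ok)
  t6 'z' -> {3,5}, take 5 (5->5 ok)
  t7 'x' -> {1,4}, take 4 (5->4 ok)
  t8 'z' -> {3,5}, take 5 (4->5 ok)
  t9 'x' -> {1,4}, take 4 (5->4 ok)
  t10 'y' -> {0,2}, take 0 (4->0 ok)
  t11 'x' -> {1,4}, take 1 (0->1 ok)
  t12 'y' -> {0,2}, take 0 (1->0 ok)
  t13 'x' -> {1,4}, take 1 (0->1 ok)
  t14 'y' -> {0,2}, take 0 (1->0 ok)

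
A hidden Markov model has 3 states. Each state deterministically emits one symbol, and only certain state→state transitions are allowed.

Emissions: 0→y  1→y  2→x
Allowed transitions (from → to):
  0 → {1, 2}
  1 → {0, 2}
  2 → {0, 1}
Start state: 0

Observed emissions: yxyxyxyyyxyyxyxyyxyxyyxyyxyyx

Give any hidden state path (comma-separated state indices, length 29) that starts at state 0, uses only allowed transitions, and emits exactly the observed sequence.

0,2,0,2,0,2,0,1,0,2,1,0,2,0,2,1,0,2,1,2,0,1,2,0,1,2,0,1,2

  t0 'y' -> {0,1}, take 0 (start)
  t1 'x' -> {2}, take 2 (0->2 ok)
  t2 'y' -> {0,1}, take 0 (2->0 ok)
  t3 'x' -> {2}, take 2 (0->2 ok)
  t4 'y' -> {0,1}, take 0 (2->0 ok)
  t5 'x' -> {2}, take 2 (0->2 ok)
  t6 'y' -> {0,1}, take 0 (2->0 ok)
  t7 'y' -> {0,1}, take 1 (0->1 ok)
  t8 'y' -> {0,1}, take 0 (1->0 ok)
  t9 'x' -> {2}, take 2 (0->2 ok)
  t10 'y' -> {0,1}, take 1 (2->1 ok)
  t11 'y' -> {0,1}, take 0 (1->0 ok)
  t12 'x' -> {2}, take 2 (0->2 ok)
  t13 'y' -> {0,1}, take 0 (2->0 ok)
  t14 'x' -> {2}, take 2 (0->2 ok)
  t15 'y' -> {0,1}, take 1 (2->1 ok)
  t16 'y' -> {0,1}, take 0 (1->0 ok)
  t17 'x' -> {2}, take 2 (0->2 ok)
  t18 'y' -> {0,1}, take 1 (2->1 ok)
  t19 'x' -> {2}, take 2 (1->2 ok)
  t20 'y' -> {0,1}, take 0 (2->0 ok)
  t21 'y' -> {0,1}, take 1 (0->1 ok)
  t22 'x' -> {2}, take 2 (1->2 ok)
  t23 'y' -> {0,1}, take 0 (2->0 ok)
  t24 'y' -> {0,1}, take 1 (0->1 ok)
  t25 'x' -> {2}, take 2 (1->2 ok)
  t26 'y' -> {0,1}, take 0 (2->0 ok)
  t27 'y' -> {0,1}, take 1 (0->1 ok)
  t28 'x' -> {2}, take 2 (1->2 ok)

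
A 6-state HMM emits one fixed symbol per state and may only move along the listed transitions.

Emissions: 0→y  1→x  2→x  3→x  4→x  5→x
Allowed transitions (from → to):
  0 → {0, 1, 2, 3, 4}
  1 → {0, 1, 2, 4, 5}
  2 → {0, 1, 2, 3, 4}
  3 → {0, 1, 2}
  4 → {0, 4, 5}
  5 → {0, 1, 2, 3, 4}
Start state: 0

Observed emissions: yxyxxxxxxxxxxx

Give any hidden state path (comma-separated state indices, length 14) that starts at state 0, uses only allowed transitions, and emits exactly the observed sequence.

0,1,0,3,1,1,1,1,1,5,1,2,4,5

  0: obs=y cand={0} pick 0 [start]
  1: obs=x cand={1,2,3,4,5} pick 1 [0->1 ok]
  2: obs=y cand={0} pick 0 [1->0 ok]
  3: obs=x cand={1,2,3,4,5} pick 3 [0->3 ok]
  4: obs=x cand={1,2,3,4,5} pick 1 [3->1 ok]
  5: obs=x cand={1,2,3,4,5} pick 1 [1->1 ok]
  6: obs=x cand={1,2,3,4,5} pick 1 [1->1 ok]
  7: obs=x cand={1,2,3,4,5} pick 1 [1->1 ok]
  8: obs=x cand={1,2,3,4,5} pick 1 [1->1 ok]
  9: obs=x cand={1,2,3,4,5} pick 5 [1->5 ok]
  10: obs=x cand={1,2,3,4,5} pick 1 [5->1 ok]
  11: obs=x cand={1,2,3,4,5} pick 2 [1->2 ok]
  12: obs=x cand={1,2,3,4,5} pick 4 [2->4 ok]
  13: obs=x cand={1,2,3,4,5} pick 5 [4->5 ok]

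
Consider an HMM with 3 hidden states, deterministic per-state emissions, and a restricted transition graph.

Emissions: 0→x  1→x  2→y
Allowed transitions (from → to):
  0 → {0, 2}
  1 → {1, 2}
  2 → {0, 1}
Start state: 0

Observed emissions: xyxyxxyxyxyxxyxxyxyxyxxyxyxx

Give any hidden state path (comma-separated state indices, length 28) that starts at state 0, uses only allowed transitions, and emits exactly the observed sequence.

0,2,1,2,1,1,2,1,2,0,2,1,1,2,1,1,2,1,2,1,2,0,0,2,0,2,0,0

  t0 'x' -> {0,1}, take 0 (start)
  t1 'y' -> {2}, take 2 (0->2 ok)
  t2 'x' -> {0,1}, take 1 (2->1 ok)
  t3 'y' -> {2}, take 2 (1->2 ok)
  t4 'x' -> {0,1}, take 1 (2->1 ok)
  t5 'x' -> {0,1}, take 1 (1->1 ok)
  t6 'y' -> {2}, take 2 (1->2 ok)
  t7 'x' -> {0,1}, take 1 (2->1 ok)
  t8 'y' -> {2}, take 2 (1->2 ok)
  t9 'x' -> {0,1}, take 0 (2->0 ok)
  t10 'y' -> {2}, take 2 (0->2 ok)
  t11 'x' -> {0,1}, take 1 (2->1 ok)
  t12 'x' -> {0,1}, take 1 (1->1 ok)
  t13 'y' -> {2}, take 2 (1->2 ok)
  t14 'x' -> {0,1}, take 1 (2->1 ok)
  t15 'x' -> {0,1}, take 1 (1->1 ok)
  t16 'y' -> {2}, take 2 (1->2 ok)
  t17 'x' -> {0,1}, take 1 (2->1 ok)
  t18 'y' -> {2}, take 2 (1->2 ok)
  t19 'x' -> {0,1}, take 1 (2->1 ok)
  t20 'y' -> {2}, take 2 (1->2 ok)
  t21 'x' -> {0,1}, take 0 (2->0 ok)
  t22 'x' -> {0,1}, take 0 (0->0 ok)
  t23 'y' -> {2}, take 2 (0->2 ok)
  t24 'x' -> {0,1}, take 0 (2->0 ok)
  t25 'y' -> {2}, take 2 (0->2 ok)
  t26 'x' -> {0,1}, take 0 (2->0 ok)
  t27 'x' -> {0,1}, take 0 (0->0 ok)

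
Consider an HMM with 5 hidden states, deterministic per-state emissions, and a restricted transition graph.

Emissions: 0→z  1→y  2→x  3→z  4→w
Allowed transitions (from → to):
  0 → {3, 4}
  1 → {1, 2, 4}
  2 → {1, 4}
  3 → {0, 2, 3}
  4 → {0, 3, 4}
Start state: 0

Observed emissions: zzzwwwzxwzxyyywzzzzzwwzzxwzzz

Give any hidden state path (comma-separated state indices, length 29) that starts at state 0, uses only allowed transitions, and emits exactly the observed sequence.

  0: obs=z cand={0,3} pick 0 [start]
  1: obs=z cand={0,3} pick 3 [0->3 ok]
  2: obs=z cand={0,3} pick 0 [3->0 ok]
  3: obs=w cand={4} pick 4 [0->4 ok]
  4: obs=w cand={4} pick 4 [4->4 ok]
  5: obs=w cand={4} pick 4 [4->4 ok]
  6: obs=z cand={0,3} pick 3 [4->3 ok]
  7: obs=x cand={2} pick 2 [3->2 ok]
  8: obs=w cand={4} pick 4 [2->4 ok]
  9: obs=z cand={0,3} pick 3 [4->3 ok]
  10: obs=x cand={2} pick 2 [3->2 ok]
  11: obs=y cand={1} pick 1 [2->1 ok]
  12: obs=y cand={1} pick 1 [1->1 ok]
  13: obs=y cand={1} pick 1 [1->1 ok]
  14: obs=w cand={4} pick 4 [1->4 ok]
  15: obs=z cand={0,3} pick 0 [4->0 ok]
  16: obs=z cand={0,3} pick 3 [0->3 ok]
  17: obs=z cand={0,3} pick 3 [3->3 ok]
  18: obs=z cand={0,3} pick 3 [3->3 ok]
  19: obs=z cand={0,3} pick 0 [3->0 ok]
  20: obs=w cand={4} pick 4 [0->4 ok]
  21: obs=w cand={4} pick 4 [4->4 ok]
  22: obs=z cand={0,3} pick 3 [4->3 ok]
  23: obs=z cand={0,3} pick 3 [3->3 ok]
  24: obs=x cand={2} pick 2 [3->2 ok]
  25: obs=w cand={4} pick 4 [2->4 ok]
  26: obs=z cand={0,3} pick 0 [4->0 ok]
  27: obs=z cand={0,3} pick 3 [0->3 ok]
  28: obs=z cand={0,3} pick 3 [3->3 ok]

0,3,0,4,4,4,3,2,4,3,2,1,1,1,4,0,3,3,3,0,4,4,3,3,2,4,0,3,3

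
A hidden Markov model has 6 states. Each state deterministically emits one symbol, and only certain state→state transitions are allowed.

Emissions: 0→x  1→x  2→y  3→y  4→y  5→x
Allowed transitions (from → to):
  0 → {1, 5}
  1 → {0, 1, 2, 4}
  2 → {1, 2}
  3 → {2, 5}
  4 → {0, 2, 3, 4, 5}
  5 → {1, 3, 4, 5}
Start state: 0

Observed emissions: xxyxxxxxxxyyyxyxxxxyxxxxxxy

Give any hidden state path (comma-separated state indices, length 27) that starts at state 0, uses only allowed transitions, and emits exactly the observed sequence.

  pos 0: x in {0,1,5}, choose 0; start
  pos 1: x in {0,1,5}, choose 1; 0->1 ok
  pos 2: y in {2,3,4}, choose 2; 1->2 ok
  pos 3: x in {0,1,5}, choose 1; 2->1 ok
  pos 4: x in {0,1,5}, choose 1; 1->1 ok
  pos 5: x in {0,1,5}, choose 1; 1->1 ok
  pos 6: x in {0,1,5}, choose 1; 1->1 ok
  pos 7: x in {0,1,5}, choose 0; 1->0 ok
  pos 8: x in {0,1,5}, choose 1; 0->1 ok
  pos 9: x in {0,1,5}, choose 1; 1->1 ok
  pos 10: y in {2,3,4}, choose 4; 1->4 ok
  pos 11: y in {2,3,4}, choose 4; 4->4 ok
  pos 12: y in {2,3,4}, choose 4; 4->4 ok
  pos 13: x in {0,1,5}, choose 5; 4->5 ok
  pos 14: y in {2,3,4}, choose 3; 5->3 ok
  pos 15: x in {0,1,5}, choose 5; 3->5 ok
  pos 16: x in {0,1,5}, choose 5; 5->5 ok
  pos 17: x in {0,1,5}, choose 5; 5->5 ok
  pos 18: x in {0,1,5}, choose 1; 5->1 ok
  pos 19: y in {2,3,4}, choose 2; 1->2 ok
  pos 20: x in {0,1,5}, choose 1; 2->1 ok
  pos 21: x in {0,1,5}, choose 0; 1->0 ok
  pos 22: x in {0,1,5}, choose 1; 0->1 ok
  pos 23: x in {0,1,5}, choose 1; 1->1 ok
  pos 24: x in {0,1,5}, choose 0; 1->0 ok
  pos 25: x in {0,1,5}, choose 1; 0->1 ok
  pos 26: y in {2,3,4}, choose 4; 1->4 ok

0,1,2,1,1,1,1,0,1,1,4,4,4,5,3,5,5,5,1,2,1,0,1,1,0,1,4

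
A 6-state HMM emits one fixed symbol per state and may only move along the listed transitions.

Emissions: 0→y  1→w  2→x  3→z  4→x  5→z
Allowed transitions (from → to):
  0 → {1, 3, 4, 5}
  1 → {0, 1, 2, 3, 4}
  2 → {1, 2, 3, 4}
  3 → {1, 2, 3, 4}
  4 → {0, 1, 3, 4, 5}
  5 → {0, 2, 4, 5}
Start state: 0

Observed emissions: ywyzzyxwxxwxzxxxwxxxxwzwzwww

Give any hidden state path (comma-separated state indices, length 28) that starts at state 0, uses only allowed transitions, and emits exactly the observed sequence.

0,1,0,5,5,0,4,1,2,2,1,2,3,2,4,4,1,2,2,4,4,1,3,1,3,1,1,1

  0: obs=y cand={0} pick 0 [start]
  1: obs=w cand={1} pick 1 [0->1 ok]
  2: obs=y cand={0} pick 0 [1->0 ok]
  3: obs=z cand={3,5} pick 5 [0->5 ok]
  4: obs=z cand={3,5} pick 5 [5->5 ok]
  5: obs=y cand={0} pick 0 [5->0 ok]
  6: obs=x cand={2,4} pick 4 [0->4 ok]
  7: obs=w cand={1} pick 1 [4->1 ok]
  8: obs=x cand={2,4} pick 2 [1->2 ok]
  9: obs=x cand={2,4} pick 2 [2->2 ok]
  10: obs=w cand={1} pick 1 [2->1 ok]
  11: obs=x cand={2,4} pick 2 [1->2 ok]
  12: obs=z cand={3,5} pick 3 [2->3 ok]
  13: obs=x cand={2,4} pick 2 [3->2 ok]
  14: obs=x cand={2,4} pick 4 [2->4 ok]
  15: obs=x cand={2,4} pick 4 [4->4 ok]
  16: obs=w cand={1} pick 1 [4->1 ok]
  17: obs=x cand={2,4} pick 2 [1->2 ok]
  18: obs=x cand={2,4} pick 2 [2->2 ok]
  19: obs=x cand={2,4} pick 4 [2->4 ok]
  20: obs=x cand={2,4} pick 4 [4->4 ok]
  21: obs=w cand={1} pick 1 [4->1 ok]
  22: obs=z cand={3,5} pick 3 [1->3 ok]
  23: obs=w cand={1} pick 1 [3->1 ok]
  24: obs=z cand={3,5} pick 3 [1->3 ok]
  25: obs=w cand={1} pick 1 [3->1 ok]
  26: obs=w cand={1} pick 1 [1->1 ok]
  27: obs=w cand={1} pick 1 [1->1 ok]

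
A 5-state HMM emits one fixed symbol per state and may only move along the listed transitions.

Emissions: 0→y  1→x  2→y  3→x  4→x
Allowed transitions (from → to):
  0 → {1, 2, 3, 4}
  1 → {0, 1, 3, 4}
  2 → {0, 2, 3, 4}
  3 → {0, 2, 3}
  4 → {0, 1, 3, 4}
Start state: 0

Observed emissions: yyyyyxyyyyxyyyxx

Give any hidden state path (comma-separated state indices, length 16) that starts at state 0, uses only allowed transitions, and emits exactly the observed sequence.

  pos 0: y in {0,2}, choose 0; start
  pos 1: y in {0,2}, choose 2; 0->2 ok
  pos 2: y in {0,2}, choose 0; 2->0 ok
  pos 3: y in {0,2}, choose 2; 0->2 ok
  pos 4: y in {0,2}, choose 0; 2->0 ok
  pos 5: x in {1,3,4}, choose 3; 0->3 ok
  pos 6: y in {0,2}, choose 2; 3->2 ok
  pos 7: y in {0,2}, choose 2; 2->2 ok
  pos 8: y in {0,2}, choose 0; 2->0 ok
  pos 9: y in {0,2}, choose 2; 0->2 ok
  pos 10: x in {1,3,4}, choose 3; 2->3 ok
  pos 11: y in {0,2}, choose 0; 3->0 ok
  pos 12: y in {0,2}, choose 2; 0->2 ok
  pos 13: y in {0,2}, choose 0; 2->0 ok
  pos 14: x in {1,3,4}, choose 1; 0->1 ok
  pos 15: x in {1,3,4}, choose 4; 1->4 ok

0,2,0,2,0,3,2,2,0,2,3,0,2,0,1,4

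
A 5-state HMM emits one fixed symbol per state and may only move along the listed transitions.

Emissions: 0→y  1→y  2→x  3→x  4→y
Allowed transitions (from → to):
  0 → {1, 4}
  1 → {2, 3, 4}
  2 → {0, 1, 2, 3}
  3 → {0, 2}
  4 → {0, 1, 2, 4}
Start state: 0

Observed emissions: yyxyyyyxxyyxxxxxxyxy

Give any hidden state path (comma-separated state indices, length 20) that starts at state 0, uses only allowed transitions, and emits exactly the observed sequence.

  [0] y  {0,1,4}  => 0  start
  [1] y  {0,1,4}  => 1  0->1 ok
  [2] x  {2,3}  => 2  1->2 ok
  [3] y  {0,1,4}  => 1  2->1 ok
  [4] y  {0,1,4}  => 4  1->4 ok
  [5] y  {0,1,4}  => 4  4->4 ok
  [6] y  {0,1,4}  => 4  4->4 ok
  [7] x  {2,3}  => 2  4->2 ok
  [8] x  {2,3}  => 2  2->2 ok
  [9] y  {0,1,4}  => 0  2->0 ok
  [10] y  {0,1,4}  => 4  0->4 ok
  [11] x  {2,3}  => 2  4->2 ok
  [12] x  {2,3}  => 2  2->2 ok
  [13] x  {2,3}  => 3  2->3 ok
  [14] x  {2,3}  => 2  3->2 ok
  [15] x  {2,3}  => 3  2->3 ok
  [16] x  {2,3}  => 2  3->2 ok
  [17] y  {0,1,4}  => 1  2->1 ok
  [18] x  {2,3}  => 3  1->3 ok
  [19] y  {0,1,4}  => 0  3->0 ok

0,1,2,1,4,4,4,2,2,0,4,2,2,3,2,3,2,1,3,0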